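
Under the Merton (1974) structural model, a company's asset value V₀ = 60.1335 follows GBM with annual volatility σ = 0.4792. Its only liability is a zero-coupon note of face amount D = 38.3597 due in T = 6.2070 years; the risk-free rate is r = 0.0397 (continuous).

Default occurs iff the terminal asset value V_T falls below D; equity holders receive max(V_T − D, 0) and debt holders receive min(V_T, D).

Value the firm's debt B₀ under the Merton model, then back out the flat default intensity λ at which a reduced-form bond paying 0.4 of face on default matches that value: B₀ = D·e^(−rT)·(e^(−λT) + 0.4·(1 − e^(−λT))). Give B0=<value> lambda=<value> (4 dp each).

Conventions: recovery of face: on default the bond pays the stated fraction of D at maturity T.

Equity is a call on the firm's assets struck at D = 38.3597:
d₁ = [ln(V₀/D) + (r + σ²/2)T] / (σ√T)
   = [ln(60.1335/38.3597) + (0.0397 + 0.5·0.4792²)·6.2070] / (0.4792·√6.2070)
   = [0.449560 + 0.959083] / 1.193872 = 1.179894
d₂ = d₁ − σ√T = 1.179894 − 1.193872 = -0.013977
N(d₁) = 0.880979,  N(d₂) = 0.494424,  e^(−rT) = 0.781596
E₀ = V₀·N(d₁) − D·e^(−rT)·N(d₂)
   = 60.1335·0.880979 − 38.3597·0.781596·0.494424 = 38.152637
B₀ = V₀ − E₀ = 60.1335 − 38.152637 = 21.980863
e^(−λT) = (B₀·e^(rT)/D − 0.4)/(1 − 0.4) = (21.9809·1.279434/38.3597 − 0.4)/0.6 = 0.55523696
λ = −ln(0.55523696)/6.2070 = 0.094790

B0=21.9809 lambda=0.0948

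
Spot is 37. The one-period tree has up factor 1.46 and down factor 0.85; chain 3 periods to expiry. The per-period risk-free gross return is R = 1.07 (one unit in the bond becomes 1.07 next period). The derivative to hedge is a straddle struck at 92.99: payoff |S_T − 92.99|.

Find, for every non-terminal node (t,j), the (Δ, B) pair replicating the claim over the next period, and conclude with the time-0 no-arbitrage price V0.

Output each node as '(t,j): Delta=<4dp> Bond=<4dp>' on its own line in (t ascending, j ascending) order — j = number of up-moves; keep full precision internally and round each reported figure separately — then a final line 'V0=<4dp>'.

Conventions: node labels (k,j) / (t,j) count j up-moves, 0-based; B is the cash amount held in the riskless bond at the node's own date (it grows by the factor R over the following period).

Risk-neutral probability p* = (R−d)/(u−d) = (1.07−0.85)/(1.46−0.85) = 0.3607.
Payoffs at expiry: V(3,0)=70.2674, V(3,1)=53.9606, V(3,2)=25.9512, V(3,3)=22.1590
Node (2,0) S=26.7325: V=(p*·53.9606+(1−p*)·70.2674)/1.07=60.1740; Δ=(53.9606−70.2674)/(39.0294−22.7226)=-1.0000; B=V−Δ·S=86.9065
Node (2,1) S=45.9170: V=(p*·25.9512+(1−p*)·53.9606)/1.07=40.9895; Δ=(25.9512−53.9606)/(67.0388−39.0294)=-1.0000; B=V−Δ·S=86.9065
Node (2,2) S=78.8692: V=(p*·22.1590+(1−p*)·25.9512)/1.07=22.9753; Δ=(22.1590−25.9512)/(115.1490−67.0388)=-0.0788; B=V−Δ·S=29.1919
Node (1,0) S=31.4500: V=(p*·40.9895+(1−p*)·60.1740)/1.07=49.7711; Δ=(40.9895−60.1740)/(45.9170−26.7325)=-1.0000; B=V−Δ·S=81.2211
Node (1,1) S=54.0200: V=(p*·22.9753+(1−p*)·40.9895)/1.07=32.2361; Δ=(22.9753−40.9895)/(78.8692−45.9170)=-0.5467; B=V−Δ·S=61.7677
Node (0,0) S=37.0000: V=(p*·32.2361+(1−p*)·49.7711)/1.07=40.6046; Δ=(32.2361−49.7711)/(54.0200−31.4500)=-0.7769; B=V−Δ·S=69.3506
Sanity check at the root: Δ(0,0)·S0 + B(0,0) reproduces V0 = 40.6046.

(0,0): Delta=-0.7769 Bond=69.3506
(1,0): Delta=-1.0000 Bond=81.2211
(1,1): Delta=-0.5467 Bond=61.7677
(2,0): Delta=-1.0000 Bond=86.9065
(2,1): Delta=-1.0000 Bond=86.9065
(2,2): Delta=-0.0788 Bond=29.1919
V0=40.6046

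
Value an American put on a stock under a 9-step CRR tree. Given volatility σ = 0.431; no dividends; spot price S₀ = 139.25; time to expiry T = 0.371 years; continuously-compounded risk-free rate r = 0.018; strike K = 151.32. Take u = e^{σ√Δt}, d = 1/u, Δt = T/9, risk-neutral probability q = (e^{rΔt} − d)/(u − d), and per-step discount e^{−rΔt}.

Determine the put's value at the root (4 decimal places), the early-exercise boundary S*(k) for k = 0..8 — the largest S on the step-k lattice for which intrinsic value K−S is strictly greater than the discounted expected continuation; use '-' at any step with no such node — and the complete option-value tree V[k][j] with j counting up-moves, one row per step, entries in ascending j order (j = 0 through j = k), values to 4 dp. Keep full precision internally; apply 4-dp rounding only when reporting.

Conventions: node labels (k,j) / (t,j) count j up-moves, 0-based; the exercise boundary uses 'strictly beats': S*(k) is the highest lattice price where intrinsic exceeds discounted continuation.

price = 21.1018
boundary = - - - - 98.1251 107.0986 116.8927 127.5826 116.8927
tree:
21.1018
27.9063 13.8325
35.7887 19.4907 7.7820
44.3951 26.6084 11.8828 3.3935
53.1949 35.0205 17.6226 5.7418 0.8788
61.4166 44.2214 25.2010 9.5174 1.6991 0.0000
68.9494 53.1949 34.4273 15.3392 3.2849 0.0000 0.0000
75.8510 61.4166 44.2214 23.7374 6.3507 0.0000 0.0000 0.0000
82.1744 68.9494 53.1949 34.4273 12.2780 0.0000 0.0000 0.0000 0.0000
87.9679 75.8510 61.4166 44.2214 23.7374 0.0000 0.0000 0.0000 0.0000 0.0000

Δt=0.04122  u=1.09145  d=0.91621  q=0.48237  discount=0.99926
step 9 (expiry): payoffs max(K−S,0) = 87.9679 75.8510 61.4166 44.2214 23.7374 0.0000 0.0000 0.0000 0.0000 0.0000
step 8: (k=8,j=0): S=69.1456, K−S=82.1744, hold=82.0622 ⇒ V=82.1744 exercise | (k=8,j=1): S=82.3706, K−S=68.9494, hold=68.8372 ⇒ V=68.9494 exercise | (k=8,j=2): S=98.1251, K−S=53.1949, hold=53.0827 ⇒ V=53.1949 exercise | (k=8,j=3): S=116.8927, K−S=34.4273, hold=34.3150 ⇒ V=34.4273 exercise | (k=8,j=4): S=139.2500, K−S=12.0700, hold=12.2780 ⇒ V=12.2780 continue | (k=8,j=5): S=165.8834, K−S=0.0000, hold=0.0000 ⇒ V=0.0000 continue | (k=8,j=6): S=197.6107, K−S=0.0000, hold=0.0000 ⇒ V=0.0000 continue | (k=8,j=7): S=235.4063, K−S=0.0000, hold=0.0000 ⇒ V=0.0000 continue | (k=8,j=8): S=280.4308, K−S=0.0000, hold=0.0000 ⇒ V=0.0000 continue  boundary S*=116.8927
step 7: (k=7,j=0): S=75.4690, K−S=75.8510, hold=75.7388 ⇒ V=75.8510 exercise | (k=7,j=1): S=89.9034, K−S=61.4166, hold=61.3044 ⇒ V=61.4166 exercise | (k=7,j=2): S=107.0986, K−S=44.2214, hold=44.1092 ⇒ V=44.2214 exercise | (k=7,j=3): S=127.5826, K−S=23.7374, hold=23.7254 ⇒ V=23.7374 exercise | (k=7,j=4): S=151.9844, K−S=0.0000, hold=6.3507 ⇒ V=6.3507 continue | (k=7,j=5): S=181.0534, K−S=0.0000, hold=0.0000 ⇒ V=0.0000 continue | (k=7,j=6): S=215.6822, K−S=0.0000, hold=0.0000 ⇒ V=0.0000 continue | (k=7,j=7): S=256.9342, K−S=0.0000, hold=0.0000 ⇒ V=0.0000 continue  boundary S*=127.5826
step 6: (k=6,j=0): S=82.3706, K−S=68.9494, hold=68.8372 ⇒ V=68.9494 exercise | (k=6,j=1): S=98.1251, K−S=53.1949, hold=53.0827 ⇒ V=53.1949 exercise | (k=6,j=2): S=116.8927, K−S=34.4273, hold=34.3150 ⇒ V=34.4273 exercise | (k=6,j=3): S=139.2500, K−S=12.0700, hold=15.3392 ⇒ V=15.3392 continue | (k=6,j=4): S=165.8834, K−S=0.0000, hold=3.2849 ⇒ V=3.2849 continue | (k=6,j=5): S=197.6107, K−S=0.0000, hold=0.0000 ⇒ V=0.0000 continue | (k=6,j=6): S=235.4063, K−S=0.0000, hold=0.0000 ⇒ V=0.0000 continue  boundary S*=116.8927
step 5: (k=5,j=0): S=89.9034, K−S=61.4166, hold=61.3044 ⇒ V=61.4166 exercise | (k=5,j=1): S=107.0986, K−S=44.2214, hold=44.1092 ⇒ V=44.2214 exercise | (k=5,j=2): S=127.5826, K−S=23.7374, hold=25.2010 ⇒ V=25.2010 continue | (k=5,j=3): S=151.9844, K−S=0.0000, hold=9.5174 ⇒ V=9.5174 continue | (k=5,j=4): S=181.0534, K−S=0.0000, hold=1.6991 ⇒ V=1.6991 continue | (k=5,j=5): S=215.6822, K−S=0.0000, hold=0.0000 ⇒ V=0.0000 continue  boundary S*=107.0986
step 4: (k=4,j=0): S=98.1251, K−S=53.1949, hold=53.0827 ⇒ V=53.1949 exercise | (k=4,j=1): S=116.8927, K−S=34.4273, hold=35.0205 ⇒ V=35.0205 continue | (k=4,j=2): S=139.2500, K−S=12.0700, hold=17.6226 ⇒ V=17.6226 continue | (k=4,j=3): S=165.8834, K−S=0.0000, hold=5.7418 ⇒ V=5.7418 continue | (k=4,j=4): S=197.6107, K−S=0.0000, hold=0.8788 ⇒ V=0.8788 continue  boundary S*=98.1251
step 3: (k=3,j=0): S=107.0986, K−S=44.2214, hold=44.3951 ⇒ V=44.3951 continue | (k=3,j=1): S=127.5826, K−S=23.7374, hold=26.6084 ⇒ V=26.6084 continue | (k=3,j=2): S=151.9844, K−S=0.0000, hold=11.8828 ⇒ V=11.8828 continue | (k=3,j=3): S=181.0534, K−S=0.0000, hold=3.3935 ⇒ V=3.3935 continue  boundary S*=-
step 2: (k=2,j=0): S=116.8927, K−S=34.4273, hold=35.7887 ⇒ V=35.7887 continue | (k=2,j=1): S=139.2500, K−S=12.0700, hold=19.4907 ⇒ V=19.4907 continue | (k=2,j=2): S=165.8834, K−S=0.0000, hold=7.7820 ⇒ V=7.7820 continue  boundary S*=-
step 1: (k=1,j=0): S=127.5826, K−S=23.7374, hold=27.9063 ⇒ V=27.9063 continue | (k=1,j=1): S=151.9844, K−S=0.0000, hold=13.8325 ⇒ V=13.8325 continue  boundary S*=-
step 0: (k=0,j=0): S=139.2500, K−S=12.0700, hold=21.1018 ⇒ V=21.1018 continue  boundary S*=-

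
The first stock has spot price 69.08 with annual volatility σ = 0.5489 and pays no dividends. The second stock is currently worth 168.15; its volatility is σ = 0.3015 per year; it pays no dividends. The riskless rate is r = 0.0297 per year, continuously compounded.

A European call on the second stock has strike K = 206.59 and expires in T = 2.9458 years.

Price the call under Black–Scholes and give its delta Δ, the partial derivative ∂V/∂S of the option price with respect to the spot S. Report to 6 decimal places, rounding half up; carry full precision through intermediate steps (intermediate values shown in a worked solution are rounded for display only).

price = 26.848798
Δ = 0.511948

σ√T = 0.3015·√2.9458 = 0.517474
d₁ = (ln(S/K) + (r+σ²/2)T) / (σ√T) = (ln(168.15/206.59) + (0.0297+0.3015²/2)·2.9458) / 0.517474 = (-0.205880 + 0.221380) / 0.517474 = 0.029954
d₂ = d₁ − σ√T = 0.029954 − 0.517474 = -0.487520
e^{−rT} = 0.916228
N(d₁) = 0.511948,  N(d₂) = 0.312945
Call price V = S·N(d₁) − K·e^{−rT}·N(d₂) = 86.084083 − 59.235285 = 26.848798
Δ = N(d₁) = 0.511948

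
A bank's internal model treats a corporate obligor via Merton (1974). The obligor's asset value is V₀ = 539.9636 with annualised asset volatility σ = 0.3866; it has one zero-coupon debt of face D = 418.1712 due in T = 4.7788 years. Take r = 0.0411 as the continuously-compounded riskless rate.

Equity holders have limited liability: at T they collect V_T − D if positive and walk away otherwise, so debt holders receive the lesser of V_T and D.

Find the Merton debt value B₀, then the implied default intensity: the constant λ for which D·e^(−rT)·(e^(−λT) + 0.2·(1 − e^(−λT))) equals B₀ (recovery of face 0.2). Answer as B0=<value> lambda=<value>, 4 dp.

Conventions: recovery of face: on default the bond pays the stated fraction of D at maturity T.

Apply the equity-as-call identities (strike 418.1712, horizon 4.7788 years):
d₁ = [ln(V₀/D) + (r + σ²/2)T] / (σ√T)
   = [ln(539.9636/418.1712) + (0.0411 + 0.5·0.3866²)·4.7788] / (0.3866·√4.7788)
   = [0.255611 + 0.553527] / 0.845126 = 0.957418
d₂ = d₁ − σ√T = 0.957418 − 0.845126 = 0.112292
N(d₁) = 0.830822,  N(d₂) = 0.544704,  e^(−rT) = 0.821676
E₀ = V₀·N(d₁) − D·e^(−rT)·N(d₂)
   = 539.9636·0.830822 − 418.1712·0.821676·0.544704 = 261.452432
B₀ = V₀ − E₀ = 539.9636 − 261.452432 = 278.511168
e^(−λT) = (B₀·e^(rT)/D − 0.2)/(1 − 0.2) = (278.5112·1.217024/418.1712 − 0.2)/0.8 = 0.76320603
λ = −ln(0.76320603)/4.7788 = 0.056547

B0=278.5112 lambda=0.0565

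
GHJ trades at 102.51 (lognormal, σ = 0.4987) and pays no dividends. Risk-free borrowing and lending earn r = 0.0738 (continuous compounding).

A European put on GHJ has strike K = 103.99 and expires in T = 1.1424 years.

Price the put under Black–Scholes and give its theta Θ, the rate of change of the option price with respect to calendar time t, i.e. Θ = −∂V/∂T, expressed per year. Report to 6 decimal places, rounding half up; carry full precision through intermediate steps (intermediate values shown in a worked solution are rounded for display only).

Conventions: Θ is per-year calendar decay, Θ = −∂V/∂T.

σ√T = 0.4987·√1.1424 = 0.533026
d₁ = (ln(S/K) + (r+σ²/2)T) / (σ√T) = (ln(102.51/103.99) + (0.0738+0.4987²/2)·1.1424) / 0.533026 = (-0.014334 + 0.226368) / 0.533026 = 0.397791
d₂ = d₁ − σ√T = 0.397791 − 0.533026 = -0.135235
e^{−rT} = 0.919147
N(−d₁) = 0.345392,  N(−d₂) = 0.553787
Put price V = K·e^{−rT}·N(−d₂) − S·N(−d₁) = 52.932116 − 35.406136 = 17.525980
φ(d₁) = (1/√(2π))·e^{−d₁²/2} = 0.368595
Θ = −S·φ(d₁)·σ/(2√T) + r·K·e^{−rT}·N(−d₂) = −8.814865 + 3.906390 = -4.908474

price = 17.525980
Θ = -4.908474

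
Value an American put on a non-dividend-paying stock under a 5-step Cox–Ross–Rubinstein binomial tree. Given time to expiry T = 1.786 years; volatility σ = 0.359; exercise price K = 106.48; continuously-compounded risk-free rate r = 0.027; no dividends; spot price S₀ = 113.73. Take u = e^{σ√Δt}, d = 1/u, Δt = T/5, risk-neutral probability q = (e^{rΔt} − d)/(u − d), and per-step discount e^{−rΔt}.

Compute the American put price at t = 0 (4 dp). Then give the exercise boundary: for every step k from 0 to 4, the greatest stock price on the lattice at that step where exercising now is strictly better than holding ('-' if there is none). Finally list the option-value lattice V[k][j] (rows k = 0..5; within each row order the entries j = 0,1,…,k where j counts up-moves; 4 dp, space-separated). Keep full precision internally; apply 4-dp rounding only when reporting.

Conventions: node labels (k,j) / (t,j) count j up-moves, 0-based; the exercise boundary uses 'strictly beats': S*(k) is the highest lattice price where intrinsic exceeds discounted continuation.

Δt=0.35720, u=1.23932, d=0.80690, q=0.46898, disc=e^(-rΔt)=0.99040
k=5 terminal: V=max(K-S,0) → 67.5789 46.7314 14.7117 0.0000 0.0000 0.0000
k=4: j=0 S=48.2109 intr=58.2691 cont=57.2471 V=58.2691[EX]; j=1 S=74.0474 intr=32.4326 cont=31.4106 V=32.4326[EX]; j=2 S=113.7300 intr=0.0000 cont=7.7373 V=7.7373[hold]; j=3 S=174.6788 intr=0.0000 cont=0.0000 V=0.0000[hold]; j=4 S=268.2904 intr=0.0000 cont=0.0000 V=0.0000[hold]  S*(4)=74.0474
k=3: j=0 S=59.7486 intr=46.7314 cont=45.7094 V=46.7314[EX]; j=1 S=91.7683 intr=14.7117 cont=20.6510 V=20.6510[hold]; j=2 S=140.9476 intr=0.0000 cont=4.0693 V=4.0693[hold]; j=3 S=216.4824 intr=0.0000 cont=0.0000 V=0.0000[hold]  S*(3)=59.7486
k=2: j=0 S=74.0474 intr=32.4326 cont=34.1692 V=34.1692[hold]; j=1 S=113.7300 intr=0.0000 cont=12.7510 V=12.7510[hold]; j=2 S=174.6788 intr=0.0000 cont=2.1401 V=2.1401[hold]  S*(2)=-
k=1: j=0 S=91.7683 intr=14.7117 cont=23.8930 V=23.8930[hold]; j=1 S=140.9476 intr=0.0000 cont=7.7001 V=7.7001[hold]  S*(1)=-
k=0: j=0 S=113.7300 intr=0.0000 cont=16.1425 V=16.1425[hold]  S*(0)=-

price = 16.1425
boundary = - - - 59.7486 74.0474
tree:
16.1425
23.8930 7.7001
34.1692 12.7510 2.1401
46.7314 20.6510 4.0693 0.0000
58.2691 32.4326 7.7373 0.0000 0.0000
67.5789 46.7314 14.7117 0.0000 0.0000 0.0000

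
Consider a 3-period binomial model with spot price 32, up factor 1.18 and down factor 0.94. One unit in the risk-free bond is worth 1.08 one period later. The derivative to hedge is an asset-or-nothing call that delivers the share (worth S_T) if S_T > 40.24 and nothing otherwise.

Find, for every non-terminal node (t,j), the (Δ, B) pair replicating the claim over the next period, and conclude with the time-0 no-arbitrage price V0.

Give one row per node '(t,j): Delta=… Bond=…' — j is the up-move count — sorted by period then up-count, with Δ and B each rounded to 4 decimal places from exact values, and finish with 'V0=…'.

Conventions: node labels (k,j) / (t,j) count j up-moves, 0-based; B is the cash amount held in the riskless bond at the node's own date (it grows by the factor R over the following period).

Risk-neutral probability p* = (R−d)/(u−d) = (1.08−0.94)/(1.18−0.94) = 0.5833.
At maturity the claim pays: V(3,0)=0.0000, V(3,1)=0.0000, V(3,2)=41.8834, V(3,3)=52.5770
  t=2,j=0: stock 28.2752 → up 33.3647 (V=0.0000), down 26.5787 (V=0.0000). Price 0.0000; hedge Δ=0.0000, bond B=0.0000.
  t=2,j=1: stock 35.4944 → up 41.8834 (V=41.8834), down 33.3647 (V=0.0000). Price 22.6222; hedge Δ=4.9167, bond B=-151.8919.
  t=2,j=2: stock 44.5568 → up 52.5770 (V=52.5770), down 41.8834 (V=41.8834). Price 44.5568; hedge Δ=1.0000, bond B=0.0000.
  t=1,j=0: stock 30.0800 → up 35.4944 (V=22.6222), down 28.2752 (V=0.0000). Price 12.2188; hedge Δ=3.1336, bond B=-82.0404.
  t=1,j=1: stock 37.7600 → up 44.5568 (V=44.5568), down 35.4944 (V=22.6222). Price 32.7939; hedge Δ=2.4204, bond B=-58.6003.
  t=0,j=0: stock 32.0000 → up 37.7600 (V=32.7939), down 30.0800 (V=12.2188). Price 22.4268; hedge Δ=2.6790, bond B=-63.3028.
As a check, the time-0 holding Δ(0,0)·S0 + B(0,0) comes to 22.4268 — exactly V0.

(0,0): Delta=2.6790 Bond=-63.3028
(1,0): Delta=3.1336 Bond=-82.0404
(1,1): Delta=2.4204 Bond=-58.6003
(2,0): Delta=0.0000 Bond=0.0000
(2,1): Delta=4.9167 Bond=-151.8919
(2,2): Delta=1.0000 Bond=0.0000
V0=22.4268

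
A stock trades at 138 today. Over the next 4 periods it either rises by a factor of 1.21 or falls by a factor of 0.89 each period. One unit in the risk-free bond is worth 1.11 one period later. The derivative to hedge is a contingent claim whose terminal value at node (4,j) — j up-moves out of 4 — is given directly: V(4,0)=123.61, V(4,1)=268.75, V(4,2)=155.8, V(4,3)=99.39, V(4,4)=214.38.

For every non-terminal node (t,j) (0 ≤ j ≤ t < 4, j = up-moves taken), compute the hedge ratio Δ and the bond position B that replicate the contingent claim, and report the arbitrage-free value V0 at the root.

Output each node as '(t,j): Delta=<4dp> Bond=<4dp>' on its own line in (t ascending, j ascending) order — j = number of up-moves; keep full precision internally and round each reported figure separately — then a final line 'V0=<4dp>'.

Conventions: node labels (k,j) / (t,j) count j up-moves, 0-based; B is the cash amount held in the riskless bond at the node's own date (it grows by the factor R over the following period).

(0,0): Delta=-0.0985 Bond=115.7965
(1,0): Delta=-1.2601 Bond=271.2039
(1,1): Delta=0.2898 Bond=63.6842
(2,0): Delta=-0.8318 Bond=254.2159
(2,1): Delta=-1.4034 Bond=322.3183
(2,2): Delta=0.8559 Bond=-43.6873
(3,0): Delta=4.6622 Bond=-252.3069
(3,1): Delta=-2.6687 Bond=525.1281
(3,2): Delta=-0.9803 Bond=281.7030
(3,3): Delta=1.4699 Bond=-198.5819
V0=102.1995

Arbitrage-free pricing uses the up-move probability p* = (R−d)/(u−d) = 0.6875, discounting each step at R = 1.11.
Payoffs at expiry: V(4,0)=123.6100, V(4,1)=268.7500, V(4,2)=155.8000, V(4,3)=99.3900, V(4,4)=214.3800
  t=3,j=0: stock 97.2857 → up 117.7157 (V=268.7500), down 86.5843 (V=123.6100). Price 201.2556; hedge Δ=4.6622, bond B=-252.3069.
  t=3,j=1: stock 132.2649 → up 160.0405 (V=155.8000), down 117.7157 (V=268.7500). Price 172.1593; hedge Δ=-2.6687, bond B=525.1281.
  t=3,j=2: stock 179.8208 → up 217.5831 (V=99.3900), down 160.0405 (V=155.8000). Price 105.4217; hedge Δ=-0.9803, bond B=281.7030.
  t=3,j=3: stock 244.4754 → up 295.8153 (V=214.3800), down 217.5831 (V=99.3900). Price 160.7618; hedge Δ=1.4699, bond B=-198.5819.
  t=2,j=0: stock 109.3098 → up 132.2649 (V=172.1593), down 97.2857 (V=201.2556). Price 163.2900; hedge Δ=-0.8318, bond B=254.2159.
  t=2,j=1: stock 148.6122 → up 179.8208 (V=105.4217), down 132.2649 (V=172.1593). Price 113.7633; hedge Δ=-1.4034, bond B=322.3183.
  t=2,j=2: stock 202.0458 → up 244.4754 (V=160.7618), down 179.8208 (V=105.4217). Price 129.2505; hedge Δ=0.8559, bond B=-43.6873.
  t=1,j=0: stock 122.8200 → up 148.6122 (V=113.7633), down 109.3098 (V=163.2900). Price 116.4328; hedge Δ=-1.2601, bond B=271.2039.
  t=1,j=1: stock 166.9800 → up 202.0458 (V=129.2505), down 148.6122 (V=113.7633). Price 112.0817; hedge Δ=0.2898, bond B=63.6842.
  t=0,j=0: stock 138.0000 → up 166.9800 (V=112.0817), down 122.8200 (V=116.4328). Price 102.1995; hedge Δ=-0.0985, bond B=115.7965.
Verification: the root portfolio costs Δ(0,0)·S0 + B(0,0) = 102.1995, matching V0.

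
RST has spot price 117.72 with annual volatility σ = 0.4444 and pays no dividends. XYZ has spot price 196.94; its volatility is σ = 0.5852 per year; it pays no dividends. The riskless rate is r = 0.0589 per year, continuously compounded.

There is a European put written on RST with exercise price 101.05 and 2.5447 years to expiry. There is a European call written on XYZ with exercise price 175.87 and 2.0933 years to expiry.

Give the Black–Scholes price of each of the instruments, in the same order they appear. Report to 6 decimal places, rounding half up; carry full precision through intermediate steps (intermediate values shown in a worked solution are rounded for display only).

[RST put K=101.05]
σ√T = 0.4444·√2.5447 = 0.708912
d₁ = (ln(S/K) + (r+σ²/2)T) / (σ√T) = (ln(117.72/101.05) + (0.0589+0.4444²/2)·2.5447) / 0.708912 = (0.152693 + 0.401161) / 0.708912 = 0.781274
d₂ = d₁ − σ√T = 0.781274 − 0.708912 = 0.072362
e^{−rT} = 0.860809
N(−d₁) = 0.217321,  N(−d₂) = 0.471157
price = K·e^{−rT}·N(−d₂) − S·N(−d₁) = 40.983464 − 25.582995 = 15.400469
[XYZ call K=175.87]
σ√T = 0.5852·√2.0933 = 0.846681
d₁ = (ln(S/K) + (r+σ²/2)T) / (σ√T) = (ln(196.94/175.87) + (0.0589+0.5852²/2)·2.0933) / 0.846681 = (0.113154 + 0.481730) / 0.846681 = 0.702607
d₂ = d₁ − σ√T = 0.702607 − 0.846681 = -0.144075
e^{−rT} = 0.884003
N(d₁) = 0.758850,  N(d₂) = 0.442721
price = S·N(d₁) − K·e^{−rT}·N(d₂) = 149.447838 − 68.829584 = 80.618254

price(RST put K=101.05) = 15.400469
price(XYZ call K=175.87) = 80.618254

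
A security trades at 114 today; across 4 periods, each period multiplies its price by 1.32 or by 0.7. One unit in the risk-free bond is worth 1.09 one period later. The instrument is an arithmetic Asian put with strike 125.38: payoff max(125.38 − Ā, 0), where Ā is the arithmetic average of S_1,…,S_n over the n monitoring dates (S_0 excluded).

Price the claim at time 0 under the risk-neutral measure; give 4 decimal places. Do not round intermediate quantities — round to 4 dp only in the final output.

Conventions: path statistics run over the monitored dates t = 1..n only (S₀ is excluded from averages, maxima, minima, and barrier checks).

Set p* = 0.6290 (from d < R < u); the path-dependent value is the discounted p*-expectation over all price paths.
Enumerate all 2^4 = 16 price paths (U = up ×1.32, D = down ×0.7); each path with k up-moves has probability p*^k·(1−p*)^(4−k).
DDDD: Ā=50.5333, payoff=74.8466, prob=0.018938
UDDD: Ā=95.2915, payoff=30.0885, prob=0.032113
DUDD: Ā=77.6215, payoff=47.7585, prob=0.032113
UUDD: Ā=146.3719, payoff=0.0000, prob=0.054453
DDUD: Ā=65.2525, payoff=60.1275, prob=0.032113
UDUD: Ā=123.0475, payoff=2.3325, prob=0.054453
DUUD: Ā=105.3775, payoff=20.0025, prob=0.054453
UUUD: Ā=198.7118, payoff=0.0000, prob=0.092333
DDDU: Ā=56.5942, payoff=68.7858, prob=0.032113
UDDU: Ā=106.7204, payoff=18.6596, prob=0.054453
DUDU: Ā=89.0504, payoff=36.3296, prob=0.054453
UUDU: Ā=167.9236, payoff=0.0000, prob=0.092333
DDUU: Ā=76.6814, payoff=48.6986, prob=0.054453
UDUU: Ā=144.5992, payoff=0.0000, prob=0.092333
DUUU: Ā=126.9292, payoff=0.0000, prob=0.092333
UUUU: Ā=239.3523, payoff=0.0000, prob=0.156564
Price = Σ prob·payoff / R^4 = 14.919445 / 1.411582 = 10.5693

price = 10.5693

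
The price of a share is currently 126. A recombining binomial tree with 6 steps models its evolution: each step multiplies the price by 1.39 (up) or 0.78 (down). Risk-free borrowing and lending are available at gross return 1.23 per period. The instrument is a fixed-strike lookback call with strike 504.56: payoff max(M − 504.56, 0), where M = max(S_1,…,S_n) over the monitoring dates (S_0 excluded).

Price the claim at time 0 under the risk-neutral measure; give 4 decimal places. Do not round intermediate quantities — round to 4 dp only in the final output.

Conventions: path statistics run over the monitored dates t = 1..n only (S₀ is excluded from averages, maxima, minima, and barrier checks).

price = 21.7310

With p* = (R−d)/(u−d) = 0.7377, sum probability × payoff across the paths and divide by R^6.
Enumerate all 2^6 = 64 price paths (U = up ×1.39, D = down ×0.78); each path with k up-moves has probability p*^k·(1−p*)^(6−k).
DDDDDD: M=98.2800, payoff=0.0000, prob=0.000326
UDDDDD: M=175.1400, payoff=0.0000, prob=0.000916
DUDDDD: M=136.6092, payoff=0.0000, prob=0.000916
UUDDDD: M=243.4446, payoff=0.0000, prob=0.002576
DDUDDD: M=106.5552, payoff=0.0000, prob=0.000916
UDUDDD: M=189.8868, payoff=0.0000, prob=0.002576
DUUDDD: M=189.8868, payoff=0.0000, prob=0.002576
UUUDDD: M=338.3880, payoff=0.0000, prob=0.007245
DDDUDD: M=98.2800, payoff=0.0000, prob=0.000916
UDDUDD: M=175.1400, payoff=0.0000, prob=0.002576
DUDUDD: M=148.1117, payoff=0.0000, prob=0.002576
UUDUDD: M=263.9426, payoff=0.0000, prob=0.007245
DDUUDD: M=148.1117, payoff=0.0000, prob=0.002576
UDUUDD: M=263.9426, payoff=0.0000, prob=0.007245
DUUUDD: M=263.9426, payoff=0.0000, prob=0.007245
UUUUDD: M=470.3593, payoff=0.0000, prob=0.020376
DDDDUD: M=98.2800, payoff=0.0000, prob=0.000916
UDDDUD: M=175.1400, payoff=0.0000, prob=0.002576
DUDDUD: M=136.6092, payoff=0.0000, prob=0.002576
UUDDUD: M=243.4446, payoff=0.0000, prob=0.007245
DDUDUD: M=115.5271, payoff=0.0000, prob=0.002576
UDUDUD: M=205.8753, payoff=0.0000, prob=0.007245
DUUDUD: M=205.8753, payoff=0.0000, prob=0.007245
UUUDUD: M=366.8803, payoff=0.0000, prob=0.020376
DDDUUD: M=115.5271, payoff=0.0000, prob=0.002576
UDDUUD: M=205.8753, payoff=0.0000, prob=0.007245
DUDUUD: M=205.8753, payoff=0.0000, prob=0.007245
UUDUUD: M=366.8803, payoff=0.0000, prob=0.020376
DDUUUD: M=205.8753, payoff=0.0000, prob=0.007245
UDUUUD: M=366.8803, payoff=0.0000, prob=0.020376
DUUUUD: M=366.8803, payoff=0.0000, prob=0.020376
UUUUUD: M=653.7994, payoff=149.2394, prob=0.057306
DDDDDU: M=98.2800, payoff=0.0000, prob=0.000916
UDDDDU: M=175.1400, payoff=0.0000, prob=0.002576
DUDDDU: M=136.6092, payoff=0.0000, prob=0.002576
UUDDDU: M=243.4446, payoff=0.0000, prob=0.007245
DDUDDU: M=106.5552, payoff=0.0000, prob=0.002576
UDUDDU: M=189.8868, payoff=0.0000, prob=0.007245
DUUDDU: M=189.8868, payoff=0.0000, prob=0.007245
UUUDDU: M=338.3880, payoff=0.0000, prob=0.020376
DDDUDU: M=98.2800, payoff=0.0000, prob=0.002576
UDDUDU: M=175.1400, payoff=0.0000, prob=0.007245
DUDUDU: M=160.5827, payoff=0.0000, prob=0.007245
UUDUDU: M=286.1666, payoff=0.0000, prob=0.020376
DDUUDU: M=160.5827, payoff=0.0000, prob=0.007245
UDUUDU: M=286.1666, payoff=0.0000, prob=0.020376
DUUUDU: M=286.1666, payoff=0.0000, prob=0.020376
UUUUDU: M=509.9636, payoff=5.4036, prob=0.057306
DDDDUU: M=98.2800, payoff=0.0000, prob=0.002576
UDDDUU: M=175.1400, payoff=0.0000, prob=0.007245
DUDDUU: M=160.5827, payoff=0.0000, prob=0.007245
UUDDUU: M=286.1666, payoff=0.0000, prob=0.020376
DDUDUU: M=160.5827, payoff=0.0000, prob=0.007245
UDUDUU: M=286.1666, payoff=0.0000, prob=0.020376
DUUDUU: M=286.1666, payoff=0.0000, prob=0.020376
UUUDUU: M=509.9636, payoff=5.4036, prob=0.057306
DDDUUU: M=160.5827, payoff=0.0000, prob=0.007245
UDDUUU: M=286.1666, payoff=0.0000, prob=0.020376
DUDUUU: M=286.1666, payoff=0.0000, prob=0.020376
UUDUUU: M=509.9636, payoff=5.4036, prob=0.057306
DDUUUU: M=286.1666, payoff=0.0000, prob=0.020376
UDUUUU: M=509.9636, payoff=5.4036, prob=0.057306
DUUUUU: M=509.9636, payoff=5.4036, prob=0.057306
UUUUUU: M=908.7812, payoff=404.2212, prob=0.161174
Price = Σ prob·payoff / R^6 = 75.250795 / 3.462826 = 21.7310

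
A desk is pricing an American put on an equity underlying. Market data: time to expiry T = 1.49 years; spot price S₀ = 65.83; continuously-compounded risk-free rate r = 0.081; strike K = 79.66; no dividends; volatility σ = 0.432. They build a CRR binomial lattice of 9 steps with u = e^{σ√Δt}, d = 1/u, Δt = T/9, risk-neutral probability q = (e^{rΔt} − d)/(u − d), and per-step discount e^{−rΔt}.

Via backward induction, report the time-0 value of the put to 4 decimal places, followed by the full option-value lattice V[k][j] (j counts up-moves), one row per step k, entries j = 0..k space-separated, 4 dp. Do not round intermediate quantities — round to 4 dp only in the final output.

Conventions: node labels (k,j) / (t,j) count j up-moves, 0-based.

Δt=0.16556  u=1.19217  d=0.83881  q=0.49437  discount=0.98668
step 9 (expiry): payoffs max(K−S,0) = 66.1273 60.4265 52.3240 40.8083 24.4413 1.1795 0.0000 0.0000 0.0000 0.0000
k=8: (k=8,j=0): S=16.1332, K−S=63.5268, hold=62.4657 ⇒ V=63.5268 exercise | (k=8,j=1): S=22.9296, K−S=56.7304, hold=55.6693 ⇒ V=56.7304 exercise | (k=8,j=2): S=32.5891, K−S=47.0709, hold=46.0098 ⇒ V=47.0709 exercise | (k=8,j=3): S=46.3178, K−S=33.3422, hold=32.2811 ⇒ V=33.3422 exercise | (k=8,j=4): S=65.8300, K−S=13.8300, hold=12.7689 ⇒ V=13.8300 exercise | (k=8,j=5): S=93.5620, K−S=0.0000, hold=0.5884 ⇒ V=0.5884 continue | (k=8,j=6): S=132.9766, K−S=0.0000, hold=0.0000 ⇒ V=0.0000 continue | (k=8,j=7): S=188.9953, K−S=0.0000, hold=0.0000 ⇒ V=0.0000 continue | (k=8,j=8): S=268.6128, K−S=0.0000, hold=0.0000 ⇒ V=0.0000 continue
k=7: (k=7,j=0): S=19.2335, K−S=60.4265, hold=59.3654 ⇒ V=60.4265 exercise | (k=7,j=1): S=27.3360, K−S=52.3240, hold=51.2629 ⇒ V=52.3240 exercise | (k=7,j=2): S=38.8517, K−S=40.8083, hold=39.7472 ⇒ V=40.8083 exercise | (k=7,j=3): S=55.2187, K−S=24.4413, hold=23.3802 ⇒ V=24.4413 exercise | (k=7,j=4): S=78.4805, K−S=1.1795, hold=7.1867 ⇒ V=7.1867 continue | (k=7,j=5): S=111.5417, K−S=0.0000, hold=0.2936 ⇒ V=0.2936 continue | (k=7,j=6): S=158.5306, K−S=0.0000, hold=0.0000 ⇒ V=0.0000 continue | (k=7,j=7): S=225.3143, K−S=0.0000, hold=0.0000 ⇒ V=0.0000 continue
k=6: (k=6,j=0): S=22.9296, K−S=56.7304, hold=55.6693 ⇒ V=56.7304 exercise | (k=6,j=1): S=32.5891, K−S=47.0709, hold=46.0098 ⇒ V=47.0709 exercise | (k=6,j=2): S=46.3178, K−S=33.3422, hold=32.2811 ⇒ V=33.3422 exercise | (k=6,j=3): S=65.8300, K−S=13.8300, hold=15.6991 ⇒ V=15.6991 continue | (k=6,j=4): S=93.5620, K−S=0.0000, hold=3.7286 ⇒ V=3.7286 continue | (k=6,j=5): S=132.9766, K−S=0.0000, hold=0.1465 ⇒ V=0.1465 continue | (k=6,j=6): S=188.9953, K−S=0.0000, hold=0.0000 ⇒ V=0.0000 continue
k=5: (k=5,j=0): S=27.3360, K−S=52.3240, hold=51.2629 ⇒ V=52.3240 exercise | (k=5,j=1): S=38.8517, K−S=40.8083, hold=39.7472 ⇒ V=40.8083 exercise | (k=5,j=2): S=55.2187, K−S=24.4413, hold=24.2920 ⇒ V=24.4413 exercise | (k=5,j=3): S=78.4805, K−S=1.1795, hold=9.6509 ⇒ V=9.6509 continue | (k=5,j=4): S=111.5417, K−S=0.0000, hold=1.9316 ⇒ V=1.9316 continue | (k=5,j=5): S=158.5306, K−S=0.0000, hold=0.0731 ⇒ V=0.0731 continue
k=4: (k=4,j=0): S=32.5891, K−S=47.0709, hold=46.0098 ⇒ V=47.0709 exercise | (k=4,j=1): S=46.3178, K−S=33.3422, hold=32.2811 ⇒ V=33.3422 exercise | (k=4,j=2): S=65.8300, K−S=13.8300, hold=16.9011 ⇒ V=16.9011 continue | (k=4,j=3): S=93.5620, K−S=0.0000, hold=5.7569 ⇒ V=5.7569 continue | (k=4,j=4): S=132.9766, K−S=0.0000, hold=0.9993 ⇒ V=0.9993 continue
k=3: (k=3,j=0): S=38.8517, K−S=40.8083, hold=39.7472 ⇒ V=40.8083 exercise | (k=3,j=1): S=55.2187, K−S=24.4413, hold=24.8783 ⇒ V=24.8783 continue | (k=3,j=2): S=78.4805, K−S=1.1795, hold=11.2400 ⇒ V=11.2400 continue | (k=3,j=3): S=111.5417, K−S=0.0000, hold=3.3595 ⇒ V=3.3595 continue
k=2: (k=2,j=0): S=46.3178, K−S=33.3422, hold=32.4942 ⇒ V=33.3422 exercise | (k=2,j=1): S=65.8300, K−S=13.8300, hold=17.8943 ⇒ V=17.8943 continue | (k=2,j=2): S=93.5620, K−S=0.0000, hold=7.2463 ⇒ V=7.2463 continue
k=1: (k=1,j=0): S=55.2187, K−S=24.4413, hold=25.3627 ⇒ V=25.3627 continue | (k=1,j=1): S=78.4805, K−S=1.1795, hold=12.4619 ⇒ V=12.4619 continue
k=0: (k=0,j=0): S=65.8300, K−S=13.8300, hold=18.7320 ⇒ V=18.7320 continue

price = 18.7320
tree:
18.7320
25.3627 12.4619
33.3422 17.8943 7.2463
40.8083 24.8783 11.2400 3.3595
47.0709 33.3422 16.9011 5.7569 0.9993
52.3240 40.8083 24.4413 9.6509 1.9316 0.0731
56.7304 47.0709 33.3422 15.6991 3.7286 0.1465 0.0000
60.4265 52.3240 40.8083 24.4413 7.1867 0.2936 0.0000 0.0000
63.5268 56.7304 47.0709 33.3422 13.8300 0.5884 0.0000 0.0000 0.0000
66.1273 60.4265 52.3240 40.8083 24.4413 1.1795 0.0000 0.0000 0.0000 0.0000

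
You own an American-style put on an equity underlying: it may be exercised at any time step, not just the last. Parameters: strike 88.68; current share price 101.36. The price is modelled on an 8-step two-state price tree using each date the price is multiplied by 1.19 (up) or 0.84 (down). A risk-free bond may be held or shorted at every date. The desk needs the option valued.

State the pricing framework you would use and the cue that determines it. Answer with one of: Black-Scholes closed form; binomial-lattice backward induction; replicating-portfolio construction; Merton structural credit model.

Key observation: an American put (K = 88.68, S₀ = 101.36) on a 8-date tree has no closed form — the optimal stopping decision is embedded and must be resolved recursively from expiry.

framework: binomial-lattice backward induction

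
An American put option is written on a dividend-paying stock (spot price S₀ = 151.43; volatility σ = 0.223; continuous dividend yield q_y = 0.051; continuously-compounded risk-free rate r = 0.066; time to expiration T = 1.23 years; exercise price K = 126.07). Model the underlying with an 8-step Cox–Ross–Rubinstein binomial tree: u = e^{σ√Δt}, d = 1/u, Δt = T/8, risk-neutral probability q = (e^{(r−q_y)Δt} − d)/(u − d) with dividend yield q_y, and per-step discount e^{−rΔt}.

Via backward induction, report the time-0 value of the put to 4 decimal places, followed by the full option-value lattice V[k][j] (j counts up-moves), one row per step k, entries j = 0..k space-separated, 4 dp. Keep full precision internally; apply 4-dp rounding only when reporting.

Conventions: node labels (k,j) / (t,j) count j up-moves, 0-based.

price = 3.5549
tree:
3.5549
5.7155 1.3920
8.9745 2.4602 0.3151
13.6875 4.2816 0.6258 0.0000
20.1293 7.3027 1.2428 0.0000 0.0000
28.2703 12.1191 2.4682 0.0000 0.0000 0.0000
36.4588 19.3337 4.9018 0.0000 0.0000 0.0000 0.0000
43.9616 28.2703 9.7350 0.0000 0.0000 0.0000 0.0000 0.0000
50.8363 36.4588 19.3337 0.0000 0.0000 0.0000 0.0000 0.0000 0.0000

Δt=0.15375, u=1.09138, d=0.91627, q=0.49134, disc=e^(-rΔt)=0.98990
k=8 terminal: V=max(K-S,0) → 50.8363 36.4588 19.3337 0.0000 0.0000 0.0000 0.0000 0.0000 0.0000
k=7: j=0 S=82.1084 intr=43.9616 cont=43.3301 V=43.9616[EX]; j=1 S=97.7997 intr=28.2703 cont=27.7614 V=28.2703[EX]; j=2 S=116.4896 intr=9.5804 cont=9.7350 V=9.7350[hold]; j=3 S=138.7513 intr=0.0000 cont=0.0000 V=0.0000[hold]; j=4 S=165.2673 intr=0.0000 cont=0.0000 V=0.0000[hold]; j=5 S=196.8506 intr=0.0000 cont=0.0000 V=0.0000[hold]; j=6 S=234.4696 intr=0.0000 cont=0.0000 V=0.0000[hold]; j=7 S=279.2777 intr=0.0000 cont=0.0000 V=0.0000[hold]
k=6: j=0 S=89.6112 intr=36.4588 cont=35.8859 V=36.4588[EX]; j=1 S=106.7363 intr=19.3337 cont=18.9697 V=19.3337[EX]; j=2 S=127.1341 intr=0.0000 cont=4.9018 V=4.9018[hold]; j=3 S=151.4300 intr=0.0000 cont=0.0000 V=0.0000[hold]; j=4 S=180.3689 intr=0.0000 cont=0.0000 V=0.0000[hold]; j=5 S=214.8382 intr=0.0000 cont=0.0000 V=0.0000[hold]; j=6 S=255.8947 intr=0.0000 cont=0.0000 V=0.0000[hold]
k=5: j=0 S=97.7997 intr=28.2703 cont=27.7614 V=28.2703[EX]; j=1 S=116.4896 intr=9.5804 cont=12.1191 V=12.1191[hold]; j=2 S=138.7513 intr=0.0000 cont=2.4682 V=2.4682[hold]; j=3 S=165.2673 intr=0.0000 cont=0.0000 V=0.0000[hold]; j=4 S=196.8506 intr=0.0000 cont=0.0000 V=0.0000[hold]; j=5 S=234.4696 intr=0.0000 cont=0.0000 V=0.0000[hold]
k=4: j=0 S=106.7363 intr=19.3337 cont=20.1293 V=20.1293[hold]; j=1 S=127.1341 intr=0.0000 cont=7.3027 V=7.3027[hold]; j=2 S=151.4300 intr=0.0000 cont=1.2428 V=1.2428[hold]; j=3 S=180.3689 intr=0.0000 cont=0.0000 V=0.0000[hold]; j=4 S=214.8382 intr=0.0000 cont=0.0000 V=0.0000[hold]
k=3: j=0 S=116.4896 intr=9.5804 cont=13.6875 V=13.6875[hold]; j=1 S=138.7513 intr=0.0000 cont=4.2816 V=4.2816[hold]; j=2 S=165.2673 intr=0.0000 cont=0.6258 V=0.6258[hold]; j=3 S=196.8506 intr=0.0000 cont=0.0000 V=0.0000[hold]
k=2: j=0 S=127.1341 intr=0.0000 cont=8.9745 V=8.9745[hold]; j=1 S=151.4300 intr=0.0000 cont=2.4602 V=2.4602[hold]; j=2 S=180.3689 intr=0.0000 cont=0.3151 V=0.3151[hold]
k=1: j=0 S=138.7513 intr=0.0000 cont=5.7155 V=5.7155[hold]; j=1 S=165.2673 intr=0.0000 cont=1.3920 V=1.3920[hold]
k=0: j=0 S=151.4300 intr=0.0000 cont=3.5549 V=3.5549[hold]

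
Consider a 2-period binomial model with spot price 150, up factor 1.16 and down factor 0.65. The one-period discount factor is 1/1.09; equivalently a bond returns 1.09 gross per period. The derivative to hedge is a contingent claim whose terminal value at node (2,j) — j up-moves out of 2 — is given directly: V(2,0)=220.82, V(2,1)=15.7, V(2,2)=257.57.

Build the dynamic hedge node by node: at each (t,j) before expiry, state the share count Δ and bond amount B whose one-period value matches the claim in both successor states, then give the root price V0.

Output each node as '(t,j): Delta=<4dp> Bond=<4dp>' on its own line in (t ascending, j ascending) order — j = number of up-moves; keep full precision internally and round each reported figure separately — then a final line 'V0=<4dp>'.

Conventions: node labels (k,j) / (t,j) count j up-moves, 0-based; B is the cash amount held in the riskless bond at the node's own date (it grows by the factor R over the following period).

Risk-neutral probability p* = (R−d)/(u−d) = (1.09−0.65)/(1.16−0.65) = 0.8627.
At maturity the claim pays: V(2,0)=220.8200, V(2,1)=15.7000, V(2,2)=257.5700
  t=1,j=0: stock 97.5000 → up 113.1000 (V=15.7000), down 63.3750 (V=220.8200). Price 40.2328; hedge Δ=-4.1251, bond B=442.4289.
  t=1,j=1: stock 174.0000 → up 201.8400 (V=257.5700), down 113.1000 (V=15.7000). Price 205.8460; hedge Δ=2.7256, bond B=-268.4089.
  t=0,j=0: stock 150.0000 → up 174.0000 (V=205.8460), down 97.5000 (V=40.2328). Price 167.9952; hedge Δ=2.1649, bond B=-156.7366.
Verification: the root portfolio costs Δ(0,0)·S0 + B(0,0) = 167.9952, matching V0.

(0,0): Delta=2.1649 Bond=-156.7366
(1,0): Delta=-4.1251 Bond=442.4289
(1,1): Delta=2.7256 Bond=-268.4089
V0=167.9952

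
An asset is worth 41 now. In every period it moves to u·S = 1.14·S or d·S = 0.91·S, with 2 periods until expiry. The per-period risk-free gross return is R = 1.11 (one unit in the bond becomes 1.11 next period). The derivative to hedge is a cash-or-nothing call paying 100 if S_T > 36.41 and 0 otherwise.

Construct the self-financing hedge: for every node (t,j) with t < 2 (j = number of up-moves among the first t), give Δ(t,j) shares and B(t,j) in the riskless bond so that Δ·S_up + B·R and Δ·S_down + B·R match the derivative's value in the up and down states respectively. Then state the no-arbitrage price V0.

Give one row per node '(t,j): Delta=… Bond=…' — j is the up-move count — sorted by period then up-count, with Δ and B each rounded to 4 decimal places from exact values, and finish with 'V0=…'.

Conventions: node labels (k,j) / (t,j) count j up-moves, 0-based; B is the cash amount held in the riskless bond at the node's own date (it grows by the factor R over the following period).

(0,0): Delta=1.2461 Bond=28.6906
(1,0): Delta=11.6532 Bond=-356.4434
(1,1): Delta=0.0000 Bond=90.0901
V0=79.7814

Since d<R<u, set p* = (R−d)/(u−d) = 0.8696; price each node as the discounted p*-expectation of its children.
Expiry values: V(2,0)=0.0000, V(2,1)=100.0000, V(2,2)=100.0000
  t=1,j=0: stock 37.3100 → up 42.5334 (V=100.0000), down 33.9521 (V=0.0000). Price 78.3392; hedge Δ=11.6532, bond B=-356.4434.
  t=1,j=1: stock 46.7400 → up 53.2836 (V=100.0000), down 42.5334 (V=100.0000). Price 90.0901; hedge Δ=0.0000, bond B=90.0901.
  t=0,j=0: stock 41.0000 → up 46.7400 (V=90.0901), down 37.3100 (V=78.3392). Price 79.7814; hedge Δ=1.2461, bond B=28.6906.
Verification: the root portfolio costs Δ(0,0)·S0 + B(0,0) = 79.7814, matching V0.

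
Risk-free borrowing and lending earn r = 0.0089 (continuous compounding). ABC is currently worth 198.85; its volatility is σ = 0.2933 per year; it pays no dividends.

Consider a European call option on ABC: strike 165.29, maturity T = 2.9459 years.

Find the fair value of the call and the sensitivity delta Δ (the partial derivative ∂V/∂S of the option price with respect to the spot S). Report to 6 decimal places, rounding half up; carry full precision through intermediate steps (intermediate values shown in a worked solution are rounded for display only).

σ√T = 0.2933·√2.9459 = 0.503409
d₁ = (ln(S/K) + (r+σ²/2)T) / (σ√T) = (ln(198.85/165.29) + (0.0089+0.2933²/2)·2.9459) / 0.503409 = (0.184849 + 0.152929) / 0.503409 = 0.670981
d₂ = d₁ − σ√T = 0.670981 − 0.503409 = 0.167572
e^{−rT} = 0.974122
N(d₁) = 0.748884,  N(d₂) = 0.566540
Call price V = S·N(d₁) − K·e^{−rT}·N(d₂) = 148.915545 − 91.220130 = 57.695414
Δ = N(d₁) = 0.748884

price = 57.695414
Δ = 0.748884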